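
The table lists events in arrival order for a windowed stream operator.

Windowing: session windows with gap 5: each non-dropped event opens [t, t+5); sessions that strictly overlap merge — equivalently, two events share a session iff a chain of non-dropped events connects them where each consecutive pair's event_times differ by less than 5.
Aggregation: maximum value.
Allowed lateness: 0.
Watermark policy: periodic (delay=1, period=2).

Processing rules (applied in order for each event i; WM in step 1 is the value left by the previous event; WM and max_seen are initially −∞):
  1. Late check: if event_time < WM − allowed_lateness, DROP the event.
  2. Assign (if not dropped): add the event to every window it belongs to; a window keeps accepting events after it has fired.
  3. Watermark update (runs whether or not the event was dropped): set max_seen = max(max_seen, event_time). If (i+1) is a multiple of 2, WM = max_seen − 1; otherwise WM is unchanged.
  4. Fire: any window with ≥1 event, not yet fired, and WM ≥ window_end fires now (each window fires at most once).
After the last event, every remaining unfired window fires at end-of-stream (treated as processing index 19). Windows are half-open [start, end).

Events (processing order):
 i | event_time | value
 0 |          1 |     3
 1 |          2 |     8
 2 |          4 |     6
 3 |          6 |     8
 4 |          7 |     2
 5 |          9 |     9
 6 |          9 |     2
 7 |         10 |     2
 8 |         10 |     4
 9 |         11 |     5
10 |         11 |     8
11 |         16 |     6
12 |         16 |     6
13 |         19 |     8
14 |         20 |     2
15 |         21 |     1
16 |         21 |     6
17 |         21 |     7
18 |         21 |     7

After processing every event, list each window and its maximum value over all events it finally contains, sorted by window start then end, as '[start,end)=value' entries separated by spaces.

[1,16)=9 [16,26)=8

i=0 t=1 v=3: → [1,6); WM=−∞
i=1 t=2 v=8: → [1,7); WM=1
i=2 t=4 v=6: → [1,9); WM=1
i=3 t=6 v=8: → [1,11); WM=5
i=4 t=7 v=2: → [1,12); WM=5
i=5 t=9 v=9: → [1,14); WM=8
i=6 t=9 v=2: → [1,14); WM=8
i=7 t=10 v=2: → [1,15); WM=9
i=8 t=10 v=4: → [1,15); WM=9
i=9 t=11 v=5: → [1,16); WM=10
i=10 t=11 v=8: → [1,16); WM=10
i=11 t=16 v=6: → [16,21); WM=15
i=12 t=16 v=6: → [16,21); WM=15
i=13 t=19 v=8: → [16,24); WM=18
i=14 t=20 v=2: → [16,25); WM=18
i=15 t=21 v=1: → [16,26); WM=20
i=16 t=21 v=6: → [16,26); WM=20
i=17 t=21 v=7: → [16,26); WM=20
i=18 t=21 v=7: → [16,26); WM=20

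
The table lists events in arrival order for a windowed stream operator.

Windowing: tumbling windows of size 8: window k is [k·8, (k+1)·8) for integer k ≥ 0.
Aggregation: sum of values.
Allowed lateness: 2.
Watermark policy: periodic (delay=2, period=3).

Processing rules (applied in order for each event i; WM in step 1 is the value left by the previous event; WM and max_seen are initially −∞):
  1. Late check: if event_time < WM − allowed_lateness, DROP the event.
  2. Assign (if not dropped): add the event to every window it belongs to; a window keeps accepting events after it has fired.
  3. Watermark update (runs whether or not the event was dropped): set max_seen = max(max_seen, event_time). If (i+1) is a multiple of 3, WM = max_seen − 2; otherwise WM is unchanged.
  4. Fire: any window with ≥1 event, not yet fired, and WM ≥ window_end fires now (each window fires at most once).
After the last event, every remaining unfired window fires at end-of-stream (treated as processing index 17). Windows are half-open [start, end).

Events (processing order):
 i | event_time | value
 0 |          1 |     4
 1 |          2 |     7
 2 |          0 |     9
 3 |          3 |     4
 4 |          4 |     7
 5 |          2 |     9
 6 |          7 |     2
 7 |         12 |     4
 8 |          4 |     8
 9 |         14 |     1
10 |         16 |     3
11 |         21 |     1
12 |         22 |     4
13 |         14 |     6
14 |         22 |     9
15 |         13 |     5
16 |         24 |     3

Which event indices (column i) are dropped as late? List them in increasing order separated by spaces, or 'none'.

i=0 t=1 v=4: → [0,8); WM=−∞
i=1 t=2 v=7: → [0,8); WM=−∞
i=2 t=0 v=9: → [0,8); WM=0
i=3 t=3 v=4: → [0,8); WM=0
i=4 t=4 v=7: → [0,8); WM=0
i=5 t=2 v=9: → [0,8); WM=2
i=6 t=7 v=2: → [0,8); WM=2
i=7 t=12 v=4: → [8,16); WM=2
i=8 t=4 v=8: → [0,8); WM=10; [0,8) fires=50
i=9 t=14 v=1: → [8,16); WM=10
i=10 t=16 v=3: → [16,24); WM=10
i=11 t=21 v=1: → [16,24); WM=19; [8,16) fires=5
i=12 t=22 v=4: → [16,24); WM=19
i=13 t=14 v=6: DROP (t<19-2); WM=19
i=14 t=22 v=9: → [16,24); WM=20
i=15 t=13 v=5: DROP (t<20-2); WM=20
i=16 t=24 v=3: → [24,32); WM=20

13 15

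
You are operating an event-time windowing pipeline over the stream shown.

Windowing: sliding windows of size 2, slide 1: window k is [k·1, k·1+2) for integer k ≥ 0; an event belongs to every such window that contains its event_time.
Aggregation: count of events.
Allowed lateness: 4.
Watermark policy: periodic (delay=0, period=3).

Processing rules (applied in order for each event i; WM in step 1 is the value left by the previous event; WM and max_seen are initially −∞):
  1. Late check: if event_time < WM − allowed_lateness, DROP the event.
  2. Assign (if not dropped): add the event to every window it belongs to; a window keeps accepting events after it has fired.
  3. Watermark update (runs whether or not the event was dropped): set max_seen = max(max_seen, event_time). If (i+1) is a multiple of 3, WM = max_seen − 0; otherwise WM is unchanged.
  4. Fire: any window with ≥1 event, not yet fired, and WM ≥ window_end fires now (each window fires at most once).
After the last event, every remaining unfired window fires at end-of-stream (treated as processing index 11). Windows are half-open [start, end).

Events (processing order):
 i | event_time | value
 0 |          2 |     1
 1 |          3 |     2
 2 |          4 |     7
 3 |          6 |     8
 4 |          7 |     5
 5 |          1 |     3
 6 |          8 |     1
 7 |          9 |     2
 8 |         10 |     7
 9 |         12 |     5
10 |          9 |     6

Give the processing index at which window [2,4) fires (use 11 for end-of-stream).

i=0 t=2 v=1: → [2,4),[1,3); WM=−∞
i=1 t=3 v=2: → [3,5),[2,4); WM=−∞
i=2 t=4 v=7: → [4,6),[3,5); WM=4; [1,3) fires=1 [2,4) fires=2
i=3 t=6 v=8: → [6,8),[5,7); WM=4
i=4 t=7 v=5: → [7,9),[6,8); WM=4
i=5 t=1 v=3: → [1,3),[0,2); WM=7; [0,2) fires=1 [3,5) fires=2 [4,6) fires=1 [5,7) fires=1
i=6 t=8 v=1: → [8,10),[7,9); WM=7
i=7 t=9 v=2: → [9,11),[8,10); WM=7
i=8 t=10 v=7: → [10,12),[9,11); WM=10; [6,8) fires=2 [7,9) fires=2 [8,10) fires=2
i=9 t=12 v=5: → [12,14),[11,13); WM=10
i=10 t=9 v=6: → [9,11),[8,10); WM=10

2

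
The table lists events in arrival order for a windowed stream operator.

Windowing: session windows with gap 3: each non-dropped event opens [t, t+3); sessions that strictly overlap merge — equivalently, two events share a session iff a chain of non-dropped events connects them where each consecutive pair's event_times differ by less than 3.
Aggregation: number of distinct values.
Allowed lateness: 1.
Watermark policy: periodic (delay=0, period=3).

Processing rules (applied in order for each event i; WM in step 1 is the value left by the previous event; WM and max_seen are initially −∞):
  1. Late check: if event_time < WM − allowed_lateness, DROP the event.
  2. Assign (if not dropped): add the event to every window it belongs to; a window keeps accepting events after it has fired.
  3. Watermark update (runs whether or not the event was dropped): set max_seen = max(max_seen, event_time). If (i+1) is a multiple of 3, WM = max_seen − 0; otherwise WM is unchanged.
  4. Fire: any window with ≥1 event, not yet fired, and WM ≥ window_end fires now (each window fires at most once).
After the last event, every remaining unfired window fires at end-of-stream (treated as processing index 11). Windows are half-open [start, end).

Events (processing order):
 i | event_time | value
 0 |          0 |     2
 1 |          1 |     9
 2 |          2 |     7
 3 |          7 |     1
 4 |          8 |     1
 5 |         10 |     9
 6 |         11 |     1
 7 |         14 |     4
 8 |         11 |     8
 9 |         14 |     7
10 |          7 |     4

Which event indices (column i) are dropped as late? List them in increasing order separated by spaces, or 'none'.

10

i=0 t=0 v=2: → [0,3); WM=−∞
i=1 t=1 v=9: → [0,4); WM=−∞
i=2 t=2 v=7: → [0,5); WM=2
i=3 t=7 v=1: → [7,10); WM=2
i=4 t=8 v=1: → [7,11); WM=2
i=5 t=10 v=9: → [7,13); WM=10
i=6 t=11 v=1: → [7,14); WM=10
i=7 t=14 v=4: → [14,17); WM=10
i=8 t=11 v=8: → [7,14); WM=14
i=9 t=14 v=7: → [14,17); WM=14
i=10 t=7 v=4: DROP (t<14-1); WM=14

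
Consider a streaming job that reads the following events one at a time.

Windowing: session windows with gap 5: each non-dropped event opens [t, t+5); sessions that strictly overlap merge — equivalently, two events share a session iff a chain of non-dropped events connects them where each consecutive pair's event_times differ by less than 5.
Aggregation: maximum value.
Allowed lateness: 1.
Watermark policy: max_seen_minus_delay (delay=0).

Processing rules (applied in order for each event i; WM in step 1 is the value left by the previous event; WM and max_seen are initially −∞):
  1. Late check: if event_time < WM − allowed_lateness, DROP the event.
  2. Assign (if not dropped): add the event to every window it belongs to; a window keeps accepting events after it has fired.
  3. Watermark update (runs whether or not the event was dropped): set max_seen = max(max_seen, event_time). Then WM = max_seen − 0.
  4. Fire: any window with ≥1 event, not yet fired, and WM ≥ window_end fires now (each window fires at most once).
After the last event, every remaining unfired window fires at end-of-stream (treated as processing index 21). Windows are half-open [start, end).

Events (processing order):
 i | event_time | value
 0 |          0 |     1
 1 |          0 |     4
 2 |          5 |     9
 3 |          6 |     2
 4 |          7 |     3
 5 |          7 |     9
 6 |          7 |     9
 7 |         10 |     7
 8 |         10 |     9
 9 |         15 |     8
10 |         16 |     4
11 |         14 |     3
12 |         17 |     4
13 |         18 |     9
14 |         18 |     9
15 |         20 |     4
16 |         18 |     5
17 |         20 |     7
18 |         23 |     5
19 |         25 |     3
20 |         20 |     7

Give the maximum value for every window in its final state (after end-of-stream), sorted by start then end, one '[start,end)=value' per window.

i=0 t=0 v=1: → [0,5); WM=0
i=1 t=0 v=4: → [0,5); WM=0
i=2 t=5 v=9: → [5,10); WM=5
i=3 t=6 v=2: → [5,11); WM=6
i=4 t=7 v=3: → [5,12); WM=7
i=5 t=7 v=9: → [5,12); WM=7
i=6 t=7 v=9: → [5,12); WM=7
i=7 t=10 v=7: → [5,15); WM=10
i=8 t=10 v=9: → [5,15); WM=10
i=9 t=15 v=8: → [15,20); WM=15
i=10 t=16 v=4: → [15,21); WM=16
i=11 t=14 v=3: DROP (t<16-1); WM=16
i=12 t=17 v=4: → [15,22); WM=17
i=13 t=18 v=9: → [15,23); WM=18
i=14 t=18 v=9: → [15,23); WM=18
i=15 t=20 v=4: → [15,25); WM=20
i=16 t=18 v=5: DROP (t<20-1); WM=20
i=17 t=20 v=7: → [15,25); WM=20
i=18 t=23 v=5: → [15,28); WM=23
i=19 t=25 v=3: → [15,30); WM=25
i=20 t=20 v=7: DROP (t<25-1); WM=25

[0,5)=4 [5,15)=9 [15,30)=9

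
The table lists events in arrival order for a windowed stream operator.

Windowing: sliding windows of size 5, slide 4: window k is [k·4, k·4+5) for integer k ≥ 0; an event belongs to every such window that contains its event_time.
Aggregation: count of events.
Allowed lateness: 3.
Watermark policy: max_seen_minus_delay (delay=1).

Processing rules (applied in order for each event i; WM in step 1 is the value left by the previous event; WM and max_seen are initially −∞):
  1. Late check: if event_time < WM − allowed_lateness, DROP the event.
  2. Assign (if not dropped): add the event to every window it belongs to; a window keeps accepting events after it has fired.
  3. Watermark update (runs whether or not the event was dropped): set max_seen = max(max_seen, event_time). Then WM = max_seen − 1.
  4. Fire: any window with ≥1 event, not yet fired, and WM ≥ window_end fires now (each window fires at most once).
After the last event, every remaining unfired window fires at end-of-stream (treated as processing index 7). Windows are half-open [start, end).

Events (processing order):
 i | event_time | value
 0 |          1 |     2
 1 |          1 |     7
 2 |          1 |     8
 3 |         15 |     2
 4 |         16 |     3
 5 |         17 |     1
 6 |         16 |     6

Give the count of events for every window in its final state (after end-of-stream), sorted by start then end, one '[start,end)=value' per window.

i=0 t=1 v=2: → [0,5); WM=0
i=1 t=1 v=7: → [0,5); WM=0
i=2 t=1 v=8: → [0,5); WM=0
i=3 t=15 v=2: → [12,17); WM=14; [0,5) fires=3
i=4 t=16 v=3: → [16,21),[12,17); WM=15
i=5 t=17 v=1: → [16,21); WM=16
i=6 t=16 v=6: → [16,21),[12,17); WM=16

[0,5)=3 [12,17)=3 [16,21)=3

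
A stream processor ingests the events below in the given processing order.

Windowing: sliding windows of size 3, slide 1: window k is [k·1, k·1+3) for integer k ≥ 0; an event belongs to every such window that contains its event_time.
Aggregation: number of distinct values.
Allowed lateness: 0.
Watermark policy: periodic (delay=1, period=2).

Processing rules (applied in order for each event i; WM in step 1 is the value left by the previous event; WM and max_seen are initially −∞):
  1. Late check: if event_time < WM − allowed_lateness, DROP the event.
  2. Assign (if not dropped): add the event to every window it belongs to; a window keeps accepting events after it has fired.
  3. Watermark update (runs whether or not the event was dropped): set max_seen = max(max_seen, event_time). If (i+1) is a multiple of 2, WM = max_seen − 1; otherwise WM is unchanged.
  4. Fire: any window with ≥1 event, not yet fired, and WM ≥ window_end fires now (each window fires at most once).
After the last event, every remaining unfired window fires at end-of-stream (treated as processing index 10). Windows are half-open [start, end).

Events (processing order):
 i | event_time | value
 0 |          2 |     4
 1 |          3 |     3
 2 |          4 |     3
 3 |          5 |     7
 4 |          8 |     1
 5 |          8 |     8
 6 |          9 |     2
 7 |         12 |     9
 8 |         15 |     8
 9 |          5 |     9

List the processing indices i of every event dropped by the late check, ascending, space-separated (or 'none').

i=0 t=2 v=4: → [2,5),[1,4),[0,3); WM=−∞
i=1 t=3 v=3: → [3,6),[2,5),[1,4); WM=2
i=2 t=4 v=3: → [4,7),[3,6),[2,5); WM=2
i=3 t=5 v=7: → [5,8),[4,7),[3,6); WM=4; [0,3) fires=1 [1,4) fires=2
i=4 t=8 v=1: → [8,11),[7,10),[6,9); WM=4
i=5 t=8 v=8: → [8,11),[7,10),[6,9); WM=7; [2,5) fires=2 [3,6) fires=2 [4,7) fires=2
i=6 t=9 v=2: → [9,12),[8,11),[7,10); WM=7
i=7 t=12 v=9: → [12,15),[11,14),[10,13); WM=11; [5,8) fires=1 [6,9) fires=2 [7,10) fires=3 [8,11) fires=3
i=8 t=15 v=8: → [15,18),[14,17),[13,16); WM=11
i=9 t=5 v=9: DROP (t<11-0); WM=14; [9,12) fires=1 [10,13) fires=1 [11,14) fires=1

9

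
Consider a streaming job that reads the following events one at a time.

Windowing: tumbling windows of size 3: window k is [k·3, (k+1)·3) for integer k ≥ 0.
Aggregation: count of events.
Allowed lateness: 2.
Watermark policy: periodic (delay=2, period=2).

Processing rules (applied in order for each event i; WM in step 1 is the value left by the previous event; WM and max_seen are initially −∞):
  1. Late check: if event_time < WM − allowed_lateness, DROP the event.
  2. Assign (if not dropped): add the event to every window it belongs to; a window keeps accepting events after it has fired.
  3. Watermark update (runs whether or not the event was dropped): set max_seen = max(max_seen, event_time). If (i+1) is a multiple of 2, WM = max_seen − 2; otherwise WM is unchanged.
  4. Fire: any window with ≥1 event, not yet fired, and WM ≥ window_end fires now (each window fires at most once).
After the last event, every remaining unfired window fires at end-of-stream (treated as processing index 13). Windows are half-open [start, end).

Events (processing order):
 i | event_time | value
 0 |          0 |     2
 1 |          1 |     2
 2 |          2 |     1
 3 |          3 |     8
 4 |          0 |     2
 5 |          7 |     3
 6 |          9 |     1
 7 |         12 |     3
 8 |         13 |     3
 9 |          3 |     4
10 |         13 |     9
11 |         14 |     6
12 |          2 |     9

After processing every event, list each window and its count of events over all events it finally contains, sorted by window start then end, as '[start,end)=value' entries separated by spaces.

i=0 t=0 v=2: → [0,3); WM=−∞
i=1 t=1 v=2: → [0,3); WM=-1
i=2 t=2 v=1: → [0,3); WM=-1
i=3 t=3 v=8: → [3,6); WM=1
i=4 t=0 v=2: → [0,3); WM=1
i=5 t=7 v=3: → [6,9); WM=5; [0,3) fires=4
i=6 t=9 v=1: → [9,12); WM=5
i=7 t=12 v=3: → [12,15); WM=10; [3,6) fires=1 [6,9) fires=1
i=8 t=13 v=3: → [12,15); WM=10
i=9 t=3 v=4: DROP (t<10-2); WM=11
i=10 t=13 v=9: → [12,15); WM=11
i=11 t=14 v=6: → [12,15); WM=12; [9,12) fires=1
i=12 t=2 v=9: DROP (t<12-2); WM=12

[0,3)=4 [3,6)=1 [6,9)=1 [9,12)=1 [12,15)=4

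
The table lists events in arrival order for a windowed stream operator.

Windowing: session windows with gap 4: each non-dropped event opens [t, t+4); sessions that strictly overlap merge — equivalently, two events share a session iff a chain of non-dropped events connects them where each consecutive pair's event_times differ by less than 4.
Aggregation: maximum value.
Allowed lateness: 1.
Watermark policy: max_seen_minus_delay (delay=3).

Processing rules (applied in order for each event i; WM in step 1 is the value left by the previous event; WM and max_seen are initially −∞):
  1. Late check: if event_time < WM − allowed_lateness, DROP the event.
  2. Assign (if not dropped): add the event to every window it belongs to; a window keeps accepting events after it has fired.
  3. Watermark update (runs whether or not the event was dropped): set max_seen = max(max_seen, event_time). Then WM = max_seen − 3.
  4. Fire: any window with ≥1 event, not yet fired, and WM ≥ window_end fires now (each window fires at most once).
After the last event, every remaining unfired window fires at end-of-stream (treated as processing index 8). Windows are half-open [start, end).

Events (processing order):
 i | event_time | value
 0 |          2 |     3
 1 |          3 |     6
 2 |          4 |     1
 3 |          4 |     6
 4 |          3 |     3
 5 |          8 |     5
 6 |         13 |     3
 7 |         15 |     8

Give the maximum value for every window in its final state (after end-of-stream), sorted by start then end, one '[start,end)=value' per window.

i=0 t=2 v=3: → [2,6); WM=-1
i=1 t=3 v=6: → [2,7); WM=0
i=2 t=4 v=1: → [2,8); WM=1
i=3 t=4 v=6: → [2,8); WM=1
i=4 t=3 v=3: → [2,8); WM=1
i=5 t=8 v=5: → [8,12); WM=5
i=6 t=13 v=3: → [13,17); WM=10
i=7 t=15 v=8: → [13,19); WM=12

[2,8)=6 [8,12)=5 [13,19)=8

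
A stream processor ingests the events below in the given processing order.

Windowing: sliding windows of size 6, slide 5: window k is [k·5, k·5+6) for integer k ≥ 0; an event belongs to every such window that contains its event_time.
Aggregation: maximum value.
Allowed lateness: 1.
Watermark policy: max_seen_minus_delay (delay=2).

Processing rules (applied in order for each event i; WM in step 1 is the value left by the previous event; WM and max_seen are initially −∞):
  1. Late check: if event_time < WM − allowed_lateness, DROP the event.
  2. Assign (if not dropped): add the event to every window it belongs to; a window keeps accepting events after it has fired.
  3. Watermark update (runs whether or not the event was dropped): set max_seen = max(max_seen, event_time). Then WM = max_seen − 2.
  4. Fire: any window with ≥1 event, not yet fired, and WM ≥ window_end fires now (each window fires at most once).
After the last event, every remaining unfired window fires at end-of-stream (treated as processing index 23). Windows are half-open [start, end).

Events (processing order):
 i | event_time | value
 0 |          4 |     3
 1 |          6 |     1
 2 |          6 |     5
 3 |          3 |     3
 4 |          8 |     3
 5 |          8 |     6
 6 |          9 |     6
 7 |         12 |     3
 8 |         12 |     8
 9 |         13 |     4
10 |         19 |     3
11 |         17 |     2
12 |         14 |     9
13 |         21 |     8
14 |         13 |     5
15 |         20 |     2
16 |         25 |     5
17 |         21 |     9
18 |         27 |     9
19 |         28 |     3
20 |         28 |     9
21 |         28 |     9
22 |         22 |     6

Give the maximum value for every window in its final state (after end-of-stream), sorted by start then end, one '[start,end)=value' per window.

i=0 t=4 v=3: → [0,6); WM=2
i=1 t=6 v=1: → [5,11); WM=4
i=2 t=6 v=5: → [5,11); WM=4
i=3 t=3 v=3: → [0,6); WM=4
i=4 t=8 v=3: → [5,11); WM=6; [0,6) fires=3
i=5 t=8 v=6: → [5,11); WM=6
i=6 t=9 v=6: → [5,11); WM=7
i=7 t=12 v=3: → [10,16); WM=10
i=8 t=12 v=8: → [10,16); WM=10
i=9 t=13 v=4: → [10,16); WM=11; [5,11) fires=6
i=10 t=19 v=3: → [15,21); WM=17; [10,16) fires=8
i=11 t=17 v=2: → [15,21); WM=17
i=12 t=14 v=9: DROP (t<17-1); WM=17
i=13 t=21 v=8: → [20,26); WM=19
i=14 t=13 v=5: DROP (t<19-1); WM=19
i=15 t=20 v=2: → [20,26),[15,21); WM=19
i=16 t=25 v=5: → [25,31),[20,26); WM=23; [15,21) fires=3
i=17 t=21 v=9: DROP (t<23-1); WM=23
i=18 t=27 v=9: → [25,31); WM=25
i=19 t=28 v=3: → [25,31); WM=26; [20,26) fires=8
i=20 t=28 v=9: → [25,31); WM=26
i=21 t=28 v=9: → [25,31); WM=26
i=22 t=22 v=6: DROP (t<26-1); WM=26

[0,6)=3 [5,11)=6 [10,16)=8 [15,21)=3 [20,26)=8 [25,31)=9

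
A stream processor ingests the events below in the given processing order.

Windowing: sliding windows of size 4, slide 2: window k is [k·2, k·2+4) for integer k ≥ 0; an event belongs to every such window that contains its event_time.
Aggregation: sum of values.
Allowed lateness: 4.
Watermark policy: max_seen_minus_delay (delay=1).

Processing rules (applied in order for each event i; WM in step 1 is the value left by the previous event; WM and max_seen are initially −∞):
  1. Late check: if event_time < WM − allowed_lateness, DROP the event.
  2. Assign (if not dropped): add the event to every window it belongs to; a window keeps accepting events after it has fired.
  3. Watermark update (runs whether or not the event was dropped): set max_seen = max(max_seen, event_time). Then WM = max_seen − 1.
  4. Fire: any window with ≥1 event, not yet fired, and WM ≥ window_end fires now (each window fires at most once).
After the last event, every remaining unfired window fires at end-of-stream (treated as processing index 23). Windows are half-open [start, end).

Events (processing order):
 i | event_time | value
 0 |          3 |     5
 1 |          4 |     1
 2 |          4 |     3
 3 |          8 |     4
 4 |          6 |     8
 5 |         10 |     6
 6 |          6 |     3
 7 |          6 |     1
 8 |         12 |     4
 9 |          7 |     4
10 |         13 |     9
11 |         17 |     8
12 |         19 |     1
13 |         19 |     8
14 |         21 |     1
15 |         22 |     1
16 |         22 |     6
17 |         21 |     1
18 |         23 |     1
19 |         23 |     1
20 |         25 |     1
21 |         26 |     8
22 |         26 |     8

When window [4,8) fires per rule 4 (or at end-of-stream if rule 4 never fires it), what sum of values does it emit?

12

i=0 t=3 v=5: → [2,6),[0,4); WM=2
i=1 t=4 v=1: → [4,8),[2,6); WM=3
i=2 t=4 v=3: → [4,8),[2,6); WM=3
i=3 t=8 v=4: → [8,12),[6,10); WM=7; [0,4) fires=5 [2,6) fires=9
i=4 t=6 v=8: → [6,10),[4,8); WM=7
i=5 t=10 v=6: → [10,14),[8,12); WM=9; [4,8) fires=12
i=6 t=6 v=3: → [6,10),[4,8); WM=9
i=7 t=6 v=1: → [6,10),[4,8); WM=9
i=8 t=12 v=4: → [12,16),[10,14); WM=11; [6,10) fires=16
i=9 t=7 v=4: → [6,10),[4,8); WM=11
i=10 t=13 v=9: → [12,16),[10,14); WM=12; [8,12) fires=10
i=11 t=17 v=8: → [16,20),[14,18); WM=16; [10,14) fires=19 [12,16) fires=13
i=12 t=19 v=1: → [18,22),[16,20); WM=18; [14,18) fires=8
i=13 t=19 v=8: → [18,22),[16,20); WM=18
i=14 t=21 v=1: → [20,24),[18,22); WM=20; [16,20) fires=17
i=15 t=22 v=1: → [22,26),[20,24); WM=21
i=16 t=22 v=6: → [22,26),[20,24); WM=21
i=17 t=21 v=1: → [20,24),[18,22); WM=21
i=18 t=23 v=1: → [22,26),[20,24); WM=22; [18,22) fires=11
i=19 t=23 v=1: → [22,26),[20,24); WM=22
i=20 t=25 v=1: → [24,28),[22,26); WM=24; [20,24) fires=11
i=21 t=26 v=8: → [26,30),[24,28); WM=25
i=22 t=26 v=8: → [26,30),[24,28); WM=25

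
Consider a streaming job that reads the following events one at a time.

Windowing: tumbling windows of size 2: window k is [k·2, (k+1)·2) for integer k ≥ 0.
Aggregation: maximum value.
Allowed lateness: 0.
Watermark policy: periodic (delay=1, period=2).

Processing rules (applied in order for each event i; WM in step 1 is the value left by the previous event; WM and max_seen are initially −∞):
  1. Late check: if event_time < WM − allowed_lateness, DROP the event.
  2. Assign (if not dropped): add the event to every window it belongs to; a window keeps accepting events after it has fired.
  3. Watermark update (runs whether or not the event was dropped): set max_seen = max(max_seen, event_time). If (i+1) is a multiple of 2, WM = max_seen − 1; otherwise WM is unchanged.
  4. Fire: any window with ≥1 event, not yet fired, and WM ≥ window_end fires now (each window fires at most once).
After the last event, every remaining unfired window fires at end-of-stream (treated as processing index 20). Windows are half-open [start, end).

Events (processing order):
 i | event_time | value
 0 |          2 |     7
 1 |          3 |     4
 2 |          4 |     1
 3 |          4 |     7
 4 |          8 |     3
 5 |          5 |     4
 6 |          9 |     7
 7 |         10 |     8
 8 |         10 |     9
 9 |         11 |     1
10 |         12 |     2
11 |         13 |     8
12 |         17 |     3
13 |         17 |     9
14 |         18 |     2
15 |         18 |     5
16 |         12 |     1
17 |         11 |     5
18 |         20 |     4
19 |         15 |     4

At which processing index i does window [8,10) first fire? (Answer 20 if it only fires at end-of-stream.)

i=0 t=2 v=7: → [2,4); WM=−∞
i=1 t=3 v=4: → [2,4); WM=2
i=2 t=4 v=1: → [4,6); WM=2
i=3 t=4 v=7: → [4,6); WM=3
i=4 t=8 v=3: → [8,10); WM=3
i=5 t=5 v=4: → [4,6); WM=7; [2,4) fires=7 [4,6) fires=7
i=6 t=9 v=7: → [8,10); WM=7
i=7 t=10 v=8: → [10,12); WM=9
i=8 t=10 v=9: → [10,12); WM=9
i=9 t=11 v=1: → [10,12); WM=10; [8,10) fires=7
i=10 t=12 v=2: → [12,14); WM=10
i=11 t=13 v=8: → [12,14); WM=12; [10,12) fires=9
i=12 t=17 v=3: → [16,18); WM=12
i=13 t=17 v=9: → [16,18); WM=16; [12,14) fires=8
i=14 t=18 v=2: → [18,20); WM=16
i=15 t=18 v=5: → [18,20); WM=17
i=16 t=12 v=1: DROP (t<17-0); WM=17
i=17 t=11 v=5: DROP (t<17-0); WM=17
i=18 t=20 v=4: → [20,22); WM=17
i=19 t=15 v=4: DROP (t<17-0); WM=19; [16,18) fires=9

9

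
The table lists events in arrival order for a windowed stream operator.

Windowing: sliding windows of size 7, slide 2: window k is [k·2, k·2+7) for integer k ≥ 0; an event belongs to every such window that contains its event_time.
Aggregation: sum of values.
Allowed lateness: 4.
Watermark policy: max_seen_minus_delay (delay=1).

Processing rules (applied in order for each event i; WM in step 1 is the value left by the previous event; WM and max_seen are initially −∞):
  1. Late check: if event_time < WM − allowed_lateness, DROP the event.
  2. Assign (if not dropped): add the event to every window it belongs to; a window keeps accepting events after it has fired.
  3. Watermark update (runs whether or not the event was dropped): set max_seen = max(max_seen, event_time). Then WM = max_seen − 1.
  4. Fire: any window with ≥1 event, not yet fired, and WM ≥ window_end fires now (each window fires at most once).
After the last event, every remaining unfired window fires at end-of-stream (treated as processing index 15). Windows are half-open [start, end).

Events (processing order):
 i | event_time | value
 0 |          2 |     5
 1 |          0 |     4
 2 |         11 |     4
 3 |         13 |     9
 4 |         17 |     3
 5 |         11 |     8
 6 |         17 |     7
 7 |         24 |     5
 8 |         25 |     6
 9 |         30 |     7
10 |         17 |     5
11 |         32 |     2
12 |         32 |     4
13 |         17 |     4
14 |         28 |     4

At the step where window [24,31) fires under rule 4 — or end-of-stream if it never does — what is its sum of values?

i=0 t=2 v=5: → [2,9),[0,7); WM=1
i=1 t=0 v=4: → [0,7); WM=1
i=2 t=11 v=4: → [10,17),[8,15),[6,13); WM=10; [0,7) fires=9 [2,9) fires=5
i=3 t=13 v=9: → [12,19),[10,17),[8,15); WM=12
i=4 t=17 v=3: → [16,23),[14,21),[12,19); WM=16; [6,13) fires=4 [8,15) fires=13
i=5 t=11 v=8: DROP (t<16-4); WM=16
i=6 t=17 v=7: → [16,23),[14,21),[12,19); WM=16
i=7 t=24 v=5: → [24,31),[22,29),[20,27),[18,25); WM=23; [10,17) fires=13 [12,19) fires=19 [14,21) fires=10 [16,23) fires=10
i=8 t=25 v=6: → [24,31),[22,29),[20,27); WM=24
i=9 t=30 v=7: → [30,37),[28,35),[26,33),[24,31); WM=29; [18,25) fires=5 [20,27) fires=11 [22,29) fires=11
i=10 t=17 v=5: DROP (t<29-4); WM=29
i=11 t=32 v=2: → [32,39),[30,37),[28,35),[26,33); WM=31; [24,31) fires=18
i=12 t=32 v=4: → [32,39),[30,37),[28,35),[26,33); WM=31
i=13 t=17 v=4: DROP (t<31-4); WM=31
i=14 t=28 v=4: → [28,35),[26,33),[24,31),[22,29); WM=31

18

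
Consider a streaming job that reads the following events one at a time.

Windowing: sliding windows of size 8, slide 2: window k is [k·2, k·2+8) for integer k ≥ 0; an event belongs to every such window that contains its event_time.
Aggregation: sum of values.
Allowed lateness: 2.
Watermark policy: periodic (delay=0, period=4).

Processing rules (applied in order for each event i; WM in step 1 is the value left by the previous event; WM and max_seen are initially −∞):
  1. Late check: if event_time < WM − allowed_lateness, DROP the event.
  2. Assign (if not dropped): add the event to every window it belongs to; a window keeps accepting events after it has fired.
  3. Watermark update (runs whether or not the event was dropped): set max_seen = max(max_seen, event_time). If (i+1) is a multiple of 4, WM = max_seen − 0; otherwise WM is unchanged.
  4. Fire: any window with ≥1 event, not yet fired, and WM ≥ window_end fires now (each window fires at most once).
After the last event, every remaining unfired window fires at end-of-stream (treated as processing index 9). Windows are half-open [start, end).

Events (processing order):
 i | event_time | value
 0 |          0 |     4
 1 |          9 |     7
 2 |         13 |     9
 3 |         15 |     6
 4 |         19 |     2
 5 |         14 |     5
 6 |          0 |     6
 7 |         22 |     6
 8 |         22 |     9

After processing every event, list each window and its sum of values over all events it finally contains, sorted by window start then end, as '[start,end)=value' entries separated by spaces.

[0,8)=4 [2,10)=7 [4,12)=7 [6,14)=16 [8,16)=27 [10,18)=20 [12,20)=22 [14,22)=13 [16,24)=17 [18,26)=17 [20,28)=15 [22,30)=15

i=0 t=0 v=4: → [0,8); WM=−∞
i=1 t=9 v=7: → [8,16),[6,14),[4,12),[2,10); WM=−∞
i=2 t=13 v=9: → [12,20),[10,18),[8,16),[6,14); WM=−∞
i=3 t=15 v=6: → [14,22),[12,20),[10,18),[8,16); WM=15; [0,8) fires=4 [2,10) fires=7 [4,12) fires=7 [6,14) fires=16
i=4 t=19 v=2: → [18,26),[16,24),[14,22),[12,20); WM=15
i=5 t=14 v=5: → [14,22),[12,20),[10,18),[8,16); WM=15
i=6 t=0 v=6: DROP (t<15-2); WM=15
i=7 t=22 v=6: → [22,30),[20,28),[18,26),[16,24); WM=22; [8,16) fires=27 [10,18) fires=20 [12,20) fires=22 [14,22) fires=13
i=8 t=22 v=9: → [22,30),[20,28),[18,26),[16,24); WM=22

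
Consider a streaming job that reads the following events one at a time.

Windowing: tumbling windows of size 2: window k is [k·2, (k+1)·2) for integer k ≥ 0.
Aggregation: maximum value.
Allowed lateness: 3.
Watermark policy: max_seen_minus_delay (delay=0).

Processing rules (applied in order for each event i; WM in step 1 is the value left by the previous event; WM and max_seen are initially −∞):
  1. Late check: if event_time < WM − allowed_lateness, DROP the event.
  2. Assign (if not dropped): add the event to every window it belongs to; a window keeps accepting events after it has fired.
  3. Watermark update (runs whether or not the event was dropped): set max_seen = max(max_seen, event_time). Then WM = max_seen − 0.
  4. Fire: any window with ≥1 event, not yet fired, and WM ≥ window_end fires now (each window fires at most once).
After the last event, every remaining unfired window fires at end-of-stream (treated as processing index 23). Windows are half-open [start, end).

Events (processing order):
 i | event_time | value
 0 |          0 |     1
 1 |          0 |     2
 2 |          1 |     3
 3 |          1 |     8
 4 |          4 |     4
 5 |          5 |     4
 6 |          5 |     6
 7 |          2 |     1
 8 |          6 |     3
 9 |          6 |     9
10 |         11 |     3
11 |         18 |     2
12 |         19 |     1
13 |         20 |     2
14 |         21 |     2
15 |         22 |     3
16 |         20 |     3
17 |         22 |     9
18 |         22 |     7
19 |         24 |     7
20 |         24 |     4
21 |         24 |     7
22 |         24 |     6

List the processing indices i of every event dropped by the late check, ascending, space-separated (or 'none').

i=0 t=0 v=1: → [0,2); WM=0
i=1 t=0 v=2: → [0,2); WM=0
i=2 t=1 v=3: → [0,2); WM=1
i=3 t=1 v=8: → [0,2); WM=1
i=4 t=4 v=4: → [4,6); WM=4; [0,2) fires=8
i=5 t=5 v=4: → [4,6); WM=5
i=6 t=5 v=6: → [4,6); WM=5
i=7 t=2 v=1: → [2,4); WM=5; [2,4) fires=1
i=8 t=6 v=3: → [6,8); WM=6; [4,6) fires=6
i=9 t=6 v=9: → [6,8); WM=6
i=10 t=11 v=3: → [10,12); WM=11; [6,8) fires=9
i=11 t=18 v=2: → [18,20); WM=18; [10,12) fires=3
i=12 t=19 v=1: → [18,20); WM=19
i=13 t=20 v=2: → [20,22); WM=20; [18,20) fires=2
i=14 t=21 v=2: → [20,22); WM=21
i=15 t=22 v=3: → [22,24); WM=22; [20,22) fires=2
i=16 t=20 v=3: → [20,22); WM=22
i=17 t=22 v=9: → [22,24); WM=22
i=18 t=22 v=7: → [22,24); WM=22
i=19 t=24 v=7: → [24,26); WM=24; [22,24) fires=9
i=20 t=24 v=4: → [24,26); WM=24
i=21 t=24 v=7: → [24,26); WM=24
i=22 t=24 v=6: → [24,26); WM=24

none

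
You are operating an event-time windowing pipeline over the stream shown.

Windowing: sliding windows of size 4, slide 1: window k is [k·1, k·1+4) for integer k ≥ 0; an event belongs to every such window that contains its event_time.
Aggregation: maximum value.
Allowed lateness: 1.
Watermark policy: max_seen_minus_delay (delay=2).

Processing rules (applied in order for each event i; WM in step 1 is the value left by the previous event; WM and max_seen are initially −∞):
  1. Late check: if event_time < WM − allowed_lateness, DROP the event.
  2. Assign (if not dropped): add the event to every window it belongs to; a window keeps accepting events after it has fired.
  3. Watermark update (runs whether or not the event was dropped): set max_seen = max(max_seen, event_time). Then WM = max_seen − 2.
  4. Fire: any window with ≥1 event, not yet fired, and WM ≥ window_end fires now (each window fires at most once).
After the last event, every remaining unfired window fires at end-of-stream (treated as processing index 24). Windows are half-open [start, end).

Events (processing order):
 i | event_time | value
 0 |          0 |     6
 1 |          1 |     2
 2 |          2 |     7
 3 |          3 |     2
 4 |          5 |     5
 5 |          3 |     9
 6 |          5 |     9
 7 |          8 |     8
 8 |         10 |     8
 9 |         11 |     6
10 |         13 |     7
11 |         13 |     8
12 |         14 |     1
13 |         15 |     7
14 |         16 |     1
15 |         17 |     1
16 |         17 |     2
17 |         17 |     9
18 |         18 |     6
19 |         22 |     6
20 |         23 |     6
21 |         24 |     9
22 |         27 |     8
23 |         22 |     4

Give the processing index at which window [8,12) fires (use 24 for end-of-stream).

i=0 t=0 v=6: → [0,4); WM=-2
i=1 t=1 v=2: → [1,5),[0,4); WM=-1
i=2 t=2 v=7: → [2,6),[1,5),[0,4); WM=0
i=3 t=3 v=2: → [3,7),[2,6),[1,5),[0,4); WM=1
i=4 t=5 v=5: → [5,9),[4,8),[3,7),[2,6); WM=3
i=5 t=3 v=9: → [3,7),[2,6),[1,5),[0,4); WM=3
i=6 t=5 v=9: → [5,9),[4,8),[3,7),[2,6); WM=3
i=7 t=8 v=8: → [8,12),[7,11),[6,10),[5,9); WM=6; [0,4) fires=9 [1,5) fires=9 [2,6) fires=9
i=8 t=10 v=8: → [10,14),[9,13),[8,12),[7,11); WM=8; [3,7) fires=9 [4,8) fires=9
i=9 t=11 v=6: → [11,15),[10,14),[9,13),[8,12); WM=9; [5,9) fires=9
i=10 t=13 v=7: → [13,17),[12,16),[11,15),[10,14); WM=11; [6,10) fires=8 [7,11) fires=8
i=11 t=13 v=8: → [13,17),[12,16),[11,15),[10,14); WM=11
i=12 t=14 v=1: → [14,18),[13,17),[12,16),[11,15); WM=12; [8,12) fires=8
i=13 t=15 v=7: → [15,19),[14,18),[13,17),[12,16); WM=13; [9,13) fires=8
i=14 t=16 v=1: → [16,20),[15,19),[14,18),[13,17); WM=14; [10,14) fires=8
i=15 t=17 v=1: → [17,21),[16,20),[15,19),[14,18); WM=15; [11,15) fires=8
i=16 t=17 v=2: → [17,21),[16,20),[15,19),[14,18); WM=15
i=17 t=17 v=9: → [17,21),[16,20),[15,19),[14,18); WM=15
i=18 t=18 v=6: → [18,22),[17,21),[16,20),[15,19); WM=16; [12,16) fires=8
i=19 t=22 v=6: → [22,26),[21,25),[20,24),[19,23); WM=20; [13,17) fires=8 [14,18) fires=9 [15,19) fires=9 [16,20) fires=9
i=20 t=23 v=6: → [23,27),[22,26),[21,25),[20,24); WM=21; [17,21) fires=9
i=21 t=24 v=9: → [24,28),[23,27),[22,26),[21,25); WM=22; [18,22) fires=6
i=22 t=27 v=8: → [27,31),[26,30),[25,29),[24,28); WM=25; [19,23) fires=6 [20,24) fires=6 [21,25) fires=9
i=23 t=22 v=4: DROP (t<25-1); WM=25

12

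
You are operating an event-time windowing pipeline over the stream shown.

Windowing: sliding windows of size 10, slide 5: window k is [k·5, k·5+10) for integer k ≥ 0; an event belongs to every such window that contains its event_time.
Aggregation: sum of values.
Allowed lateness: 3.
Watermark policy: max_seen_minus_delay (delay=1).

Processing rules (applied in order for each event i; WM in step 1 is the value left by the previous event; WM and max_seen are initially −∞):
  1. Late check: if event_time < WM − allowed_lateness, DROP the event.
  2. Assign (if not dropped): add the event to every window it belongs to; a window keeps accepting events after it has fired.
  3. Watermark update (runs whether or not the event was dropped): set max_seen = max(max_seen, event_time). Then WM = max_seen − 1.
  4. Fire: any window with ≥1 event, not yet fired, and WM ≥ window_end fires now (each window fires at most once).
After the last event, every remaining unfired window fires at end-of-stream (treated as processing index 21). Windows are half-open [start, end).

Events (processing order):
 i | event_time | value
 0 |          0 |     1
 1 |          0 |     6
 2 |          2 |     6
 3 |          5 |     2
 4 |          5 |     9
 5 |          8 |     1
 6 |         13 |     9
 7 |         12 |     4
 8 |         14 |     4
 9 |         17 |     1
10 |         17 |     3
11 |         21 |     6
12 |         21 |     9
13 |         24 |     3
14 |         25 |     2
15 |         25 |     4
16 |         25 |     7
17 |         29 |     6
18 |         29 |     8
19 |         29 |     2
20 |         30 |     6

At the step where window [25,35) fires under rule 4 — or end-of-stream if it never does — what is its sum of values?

i=0 t=0 v=1: → [0,10); WM=-1
i=1 t=0 v=6: → [0,10); WM=-1
i=2 t=2 v=6: → [0,10); WM=1
i=3 t=5 v=2: → [5,15),[0,10); WM=4
i=4 t=5 v=9: → [5,15),[0,10); WM=4
i=5 t=8 v=1: → [5,15),[0,10); WM=7
i=6 t=13 v=9: → [10,20),[5,15); WM=12; [0,10) fires=25
i=7 t=12 v=4: → [10,20),[5,15); WM=12
i=8 t=14 v=4: → [10,20),[5,15); WM=13
i=9 t=17 v=1: → [15,25),[10,20); WM=16; [5,15) fires=29
i=10 t=17 v=3: → [15,25),[10,20); WM=16
i=11 t=21 v=6: → [20,30),[15,25); WM=20; [10,20) fires=21
i=12 t=21 v=9: → [20,30),[15,25); WM=20
i=13 t=24 v=3: → [20,30),[15,25); WM=23
i=14 t=25 v=2: → [25,35),[20,30); WM=24
i=15 t=25 v=4: → [25,35),[20,30); WM=24
i=16 t=25 v=7: → [25,35),[20,30); WM=24
i=17 t=29 v=6: → [25,35),[20,30); WM=28; [15,25) fires=22
i=18 t=29 v=8: → [25,35),[20,30); WM=28
i=19 t=29 v=2: → [25,35),[20,30); WM=28
i=20 t=30 v=6: → [30,40),[25,35); WM=29

35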